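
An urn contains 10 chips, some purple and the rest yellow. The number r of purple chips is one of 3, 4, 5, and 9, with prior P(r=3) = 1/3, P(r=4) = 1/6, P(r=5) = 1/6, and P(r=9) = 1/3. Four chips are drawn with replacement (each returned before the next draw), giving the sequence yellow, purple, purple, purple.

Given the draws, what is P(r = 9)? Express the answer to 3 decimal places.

The likelihood of the observed sequence under each hypothesis: P(data | r = 3) = (7/10)(3/10)(3/10)(3/10) = 0.0189; P(data | r = 4) = (6/10)(4/10)(4/10)(4/10) = 0.0384; P(data | r = 5) = (5/10)(5/10)(5/10)(5/10) = 0.0625; P(data | r = 9) = (1/10)(9/10)(9/10)(9/10) = 0.0729.
Multiplying each by its prior: 1/3 · 0.0189 = 0.0063, 1/6 · 0.0384 = 0.0064, 1/6 · 0.0625 = 0.010417, 1/3 · 0.0729 = 0.0243; with total 0.047417.
By Bayes' rule, P(r = 9 | data) = (0.0243) / (0.047417) = 0.51248.

0.512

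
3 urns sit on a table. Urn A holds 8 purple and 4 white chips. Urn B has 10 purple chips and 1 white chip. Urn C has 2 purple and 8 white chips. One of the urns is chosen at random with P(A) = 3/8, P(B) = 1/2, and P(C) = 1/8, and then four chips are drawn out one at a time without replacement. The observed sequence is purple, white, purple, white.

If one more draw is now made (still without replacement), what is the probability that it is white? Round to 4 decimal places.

0.3368

For each hypothesis, P(data | H) works out to: P(data | urn A) = (8/12)(4/11)(7/10)(3/9) = 28/495; P(data | urn B) = (10/11)(1/10)(9/9)(0/8) = 0; P(data | urn C) = (2/10)(8/9)(1/8)(7/7) = 1/45.
Weighting by the prior gives 3/8 · 28/495 = 7/330, 1/2 · 0 = 0, 1/8 · 1/45 = 1/360; these sum to 19/792.
Dividing through by the total gives posterior P(urn A | data) = 84/95, P(urn B | data) = 0, P(urn C | data) = 11/95.
The predictive probability is P(white next | data) = (1/4)(84/95) + (1)(11/95) = 32/95.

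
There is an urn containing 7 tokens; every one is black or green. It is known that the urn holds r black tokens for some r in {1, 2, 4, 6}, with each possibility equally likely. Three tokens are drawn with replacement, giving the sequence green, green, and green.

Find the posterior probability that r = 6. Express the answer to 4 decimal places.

Compute the likelihood of the observed sequence for each case: P(data | r = 1) = (6/7)(6/7)(6/7) = 0.62974; P(data | r = 2) = (5/7)(5/7)(5/7) = 0.36443; P(data | r = 4) = (3/7)(3/7)(3/7) = 0.078717; P(data | r = 6) = (1/7)(1/7)(1/7) = 0.0029155.
The prior-weighted likelihoods are 1/4 · 0.62974 = 0.15743, 1/4 · 0.36443 = 0.091108, 1/4 · 0.078717 = 0.019679, 1/4 · 0.0029155 = 0.00072886; these sum to 0.26895.
So P(r = 6 | data) = (0.00072886) / (0.26895) = 0.00271.

0.0027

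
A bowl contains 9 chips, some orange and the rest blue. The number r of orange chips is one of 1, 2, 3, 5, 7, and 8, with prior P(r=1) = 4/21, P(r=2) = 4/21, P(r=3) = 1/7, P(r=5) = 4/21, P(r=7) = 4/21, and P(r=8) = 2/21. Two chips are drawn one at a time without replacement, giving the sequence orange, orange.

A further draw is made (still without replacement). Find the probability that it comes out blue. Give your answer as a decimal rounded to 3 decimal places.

0.345

The likelihood of the observed sequence under each hypothesis: P(data | r = 1) = (1/9)(0/8) = 0; P(data | r = 2) = (2/9)(1/8) = 1/36; P(data | r = 3) = (3/9)(2/8) = 1/12; P(data | r = 5) = (5/9)(4/8) = 5/18; P(data | r = 7) = (7/9)(6/8) = 7/12; P(data | r = 8) = (8/9)(7/8) = 7/9.
Multiplying each by its prior: 4/21 · 0 = 0, 4/21 · 1/36 = 1/189, 1/7 · 1/12 = 1/84, 4/21 · 5/18 = 10/189, 4/21 · 7/12 = 1/9, 2/21 · 7/9 = 2/27; these sum to 193/756.
Normalising, the posterior is P(r = 1 | data) = 0, P(r = 2 | data) = 0.020725, P(r = 3 | data) = 0.046632, P(r = 5 | data) = 0.20725, P(r = 7 | data) = 0.43523, P(r = 8 | data) = 0.29016.
Averaging over the posterior, P(blue next | data) = (1)(0.020725) + (6/7)(0.046632) + (4/7)(0.20725) + (2/7)(0.43523) + (1/7)(0.29016) = 0.34493.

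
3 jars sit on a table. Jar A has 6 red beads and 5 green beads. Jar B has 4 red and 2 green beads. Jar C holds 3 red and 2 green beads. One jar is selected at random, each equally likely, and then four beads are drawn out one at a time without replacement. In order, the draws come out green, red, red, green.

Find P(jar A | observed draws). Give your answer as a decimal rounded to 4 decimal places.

0.3125

The likelihood of the observed sequence under each hypothesis: P(data | jar A) = (5/11)(6/10)(5/9)(4/8) = 5/66; P(data | jar B) = (2/6)(4/5)(3/4)(1/3) = 1/15; P(data | jar C) = (2/5)(3/4)(2/3)(1/2) = 1/10.
The prior-weighted likelihoods are 1/3 · 5/66 = 5/198, 1/3 · 1/15 = 1/45, 1/3 · 1/10 = 1/30; these sum to 8/99.
By Bayes' rule, P(jar A | data) = (5/198) / (8/99) = 5/16.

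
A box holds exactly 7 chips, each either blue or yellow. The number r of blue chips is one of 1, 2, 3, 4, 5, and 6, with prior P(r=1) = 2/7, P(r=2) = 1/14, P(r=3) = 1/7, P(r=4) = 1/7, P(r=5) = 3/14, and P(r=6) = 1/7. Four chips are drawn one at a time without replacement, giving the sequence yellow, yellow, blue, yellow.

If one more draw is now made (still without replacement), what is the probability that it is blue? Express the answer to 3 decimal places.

Compute the likelihood of the observed sequence for each case: P(data | r = 1) = (6/7)(5/6)(1/5)(4/4) = 1/7; P(data | r = 2) = (5/7)(4/6)(2/5)(3/4) = 1/7; P(data | r = 3) = (4/7)(3/6)(3/5)(2/4) = 3/35; P(data | r = 4) = (3/7)(2/6)(4/5)(1/4) = 1/35; P(data | r = 5) = (2/7)(1/6)(5/5)(0/4) = 0; P(data | r = 6) = (1/7)(0/6) = 0.
The prior-weighted likelihoods are 2/7 · 1/7 = 2/49, 1/14 · 1/7 = 1/98, 1/7 · 3/35 = 3/245, 1/7 · 1/35 = 1/245, 3/14 · 0 = 0, 1/7 · 0 = 0; summing to 33/490.
The posterior is then P(r = 1 | data) = 20/33, P(r = 2 | data) = 5/33, P(r = 3 | data) = 2/11, P(r = 4 | data) = 2/33, P(r = 5 | data) = 0, P(r = 6 | data) = 0.
So P(blue next | data) = Σ P(blue next | H) P(H | data) = (0)(20/33) + (1/3)(5/33) + (2/3)(2/11) + (1)(2/33) = 23/99.

0.232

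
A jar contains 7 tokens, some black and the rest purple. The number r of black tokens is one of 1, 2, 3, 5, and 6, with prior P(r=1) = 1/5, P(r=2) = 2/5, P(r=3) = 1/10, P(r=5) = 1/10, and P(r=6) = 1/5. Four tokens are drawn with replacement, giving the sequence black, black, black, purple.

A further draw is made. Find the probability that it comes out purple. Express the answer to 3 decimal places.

0.332

For each hypothesis, P(data | H) works out to: P(data | r = 1) = (1/7)(1/7)(1/7)(6/7) = 0.002499; P(data | r = 2) = (2/7)(2/7)(2/7)(5/7) = 0.01666; P(data | r = 3) = (3/7)(3/7)(3/7)(4/7) = 0.044981; P(data | r = 5) = (5/7)(5/7)(5/7)(2/7) = 0.10412; P(data | r = 6) = (6/7)(6/7)(6/7)(1/7) = 0.089963.
Multiplying each by its prior: 1/5 · 0.002499 = 0.00049979, 2/5 · 0.01666 = 0.0066639, 1/10 · 0.044981 = 0.0044981, 1/10 · 0.10412 = 0.010412, 1/5 · 0.089963 = 0.017993; these sum to 0.040067.
Dividing through by the total gives posterior P(r = 1 | data) = 0.012474, P(r = 2 | data) = 0.16632, P(r = 3 | data) = 0.11227, P(r = 5 | data) = 0.25988, P(r = 6 | data) = 0.44906.
So P(purple next | data) = Σ P(purple next | H) P(H | data) = (6/7)(0.012474) + (5/7)(0.16632) + (4/7)(0.11227) + (2/7)(0.25988) + (1/7)(0.44906) = 0.33205.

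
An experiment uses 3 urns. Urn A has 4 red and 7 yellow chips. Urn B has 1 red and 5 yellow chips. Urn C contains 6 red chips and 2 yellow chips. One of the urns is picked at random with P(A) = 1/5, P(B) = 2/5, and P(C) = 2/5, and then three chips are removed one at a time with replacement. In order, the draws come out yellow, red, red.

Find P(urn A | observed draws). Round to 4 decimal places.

Compute the likelihood of the observed sequence for each case: P(data | urn A) = (7/11)(4/11)(4/11) = 0.084147; P(data | urn B) = (5/6)(1/6)(1/6) = 0.023148; P(data | urn C) = (2/8)(6/8)(6/8) = 0.14062.
Multiplying each by its prior: 1/5 · 0.084147 = 0.016829, 2/5 · 0.023148 = 0.0092593, 2/5 · 0.14062 = 0.05625; summing to 0.082339.
Therefore the posterior P(urn A | data) = (0.016829) / (0.082339) = 0.20439.

0.2044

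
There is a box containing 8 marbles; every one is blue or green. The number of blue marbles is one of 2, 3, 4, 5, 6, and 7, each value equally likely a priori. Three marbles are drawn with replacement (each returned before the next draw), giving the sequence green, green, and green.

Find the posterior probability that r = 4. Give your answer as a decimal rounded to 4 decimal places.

For each hypothesis, P(data | H) works out to: P(data | r = 2) = (6/8)(6/8)(6/8) = 0.42188; P(data | r = 3) = (5/8)(5/8)(5/8) = 0.24414; P(data | r = 4) = (4/8)(4/8)(4/8) = 0.125; P(data | r = 5) = (3/8)(3/8)(3/8) = 0.052734; P(data | r = 6) = (2/8)(2/8)(2/8) = 0.015625; P(data | r = 7) = (1/8)(1/8)(1/8) = 0.0019531.
The prior-weighted likelihoods are 1/6 · 0.42188 = 0.070312, 1/6 · 0.24414 = 0.04069, 1/6 · 0.125 = 0.020833, 1/6 · 0.052734 = 0.0087891, 1/6 · 0.015625 = 0.0026042, 1/6 · 0.0019531 = 0.00032552; with total 0.14355.
Therefore the posterior P(r = 4 | data) = (0.020833) / (0.14355) = 0.14512.

0.1451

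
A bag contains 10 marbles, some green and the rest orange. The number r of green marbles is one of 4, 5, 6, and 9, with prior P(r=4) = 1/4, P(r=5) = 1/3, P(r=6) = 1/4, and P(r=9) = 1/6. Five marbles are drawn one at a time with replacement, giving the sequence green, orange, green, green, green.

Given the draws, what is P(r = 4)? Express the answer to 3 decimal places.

0.101

Under each hypothesis, the probability of the observed sequence is: P(data | r = 4) = (4/10)(6/10)(4/10)(4/10)(4/10) = 0.01536; P(data | r = 5) = (5/10)(5/10)(5/10)(5/10)(5/10) = 0.03125; P(data | r = 6) = (6/10)(4/10)(6/10)(6/10)(6/10) = 0.05184; P(data | r = 9) = (9/10)(1/10)(9/10)(9/10)(9/10) = 0.06561.
Multiplying each by its prior: 1/4 · 0.01536 = 0.00384, 1/3 · 0.03125 = 0.010417, 1/4 · 0.05184 = 0.01296, 1/6 · 0.06561 = 0.010935; these sum to 0.038152.
So P(r = 4 | data) = (0.00384) / (0.038152) = 0.10065.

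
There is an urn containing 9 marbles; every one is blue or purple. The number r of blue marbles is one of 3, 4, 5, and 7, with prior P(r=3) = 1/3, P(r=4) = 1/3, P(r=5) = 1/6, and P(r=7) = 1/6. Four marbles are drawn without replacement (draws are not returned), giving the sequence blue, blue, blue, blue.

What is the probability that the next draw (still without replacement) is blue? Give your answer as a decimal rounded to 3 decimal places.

0.524

Compute the likelihood of the observed sequence for each case: P(data | r = 3) = (3/9)(2/8)(1/7)(0/6) = 0; P(data | r = 4) = (4/9)(3/8)(2/7)(1/6) = 1/126; P(data | r = 5) = (5/9)(4/8)(3/7)(2/6) = 5/126; P(data | r = 7) = (7/9)(6/8)(5/7)(4/6) = 5/18.
Weighting by the prior gives 1/3 · 0 = 0, 1/3 · 1/126 = 1/378, 1/6 · 5/126 = 5/756, 1/6 · 5/18 = 5/108; with total 1/18.
Dividing through by the total gives posterior P(r = 3 | data) = 0, P(r = 4 | data) = 1/21, P(r = 5 | data) = 5/42, P(r = 7 | data) = 5/6.
Averaging over the posterior, P(blue next | data) = (0)(1/21) + (1/5)(5/42) + (3/5)(5/6) = 11/21.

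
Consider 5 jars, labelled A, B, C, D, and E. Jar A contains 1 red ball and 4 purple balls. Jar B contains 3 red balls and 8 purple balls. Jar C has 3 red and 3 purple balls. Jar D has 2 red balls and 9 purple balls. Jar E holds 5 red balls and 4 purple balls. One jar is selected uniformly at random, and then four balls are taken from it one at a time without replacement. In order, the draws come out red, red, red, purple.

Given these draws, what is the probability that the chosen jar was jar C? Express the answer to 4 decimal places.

0.3692

For each hypothesis, P(data | H) works out to: P(data | jar A) = (1/5)(0/4) = 0; P(data | jar B) = (3/11)(2/10)(1/9)(8/8) = 0.0060606; P(data | jar C) = (3/6)(2/5)(1/4)(3/3) = 0.05; P(data | jar D) = (2/11)(1/10)(0/9) = 0; P(data | jar E) = (5/9)(4/8)(3/7)(4/6) = 0.079365.
The prior-weighted likelihoods are 1/5 · 0 = 0, 1/5 · 0.0060606 = 0.0012121, 1/5 · 0.05 = 0.01, 1/5 · 0 = 0, 1/5 · 0.079365 = 0.015873; these sum to 0.027085.
Therefore the posterior P(jar C | data) = (0.01) / (0.027085) = 0.36921.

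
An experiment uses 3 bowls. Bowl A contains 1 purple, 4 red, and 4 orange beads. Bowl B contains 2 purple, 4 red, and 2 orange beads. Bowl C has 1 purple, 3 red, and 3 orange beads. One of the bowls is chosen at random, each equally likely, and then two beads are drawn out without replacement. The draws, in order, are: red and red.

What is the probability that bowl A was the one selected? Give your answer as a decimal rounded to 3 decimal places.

The likelihood of the observed sequence under each hypothesis: P(data | bowl A) = (4/9)(3/8) = 1/6; P(data | bowl B) = (4/8)(3/7) = 3/14; P(data | bowl C) = (3/7)(2/6) = 1/7.
The prior-weighted likelihoods are 1/3 · 1/6 = 1/18, 1/3 · 3/14 = 1/14, 1/3 · 1/7 = 1/21; these sum to 11/63.
So P(bowl A | data) = (1/18) / (11/63) = 7/22.

0.318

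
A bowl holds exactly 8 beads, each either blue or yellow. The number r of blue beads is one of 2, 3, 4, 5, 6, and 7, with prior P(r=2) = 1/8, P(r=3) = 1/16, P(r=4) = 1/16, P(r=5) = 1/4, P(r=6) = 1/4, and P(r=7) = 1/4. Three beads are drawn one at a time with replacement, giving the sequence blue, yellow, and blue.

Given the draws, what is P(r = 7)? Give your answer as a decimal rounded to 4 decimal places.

For each hypothesis, P(data | H) works out to: P(data | r = 2) = (2/8)(6/8)(2/8) = 0.046875; P(data | r = 3) = (3/8)(5/8)(3/8) = 0.087891; P(data | r = 4) = (4/8)(4/8)(4/8) = 0.125; P(data | r = 5) = (5/8)(3/8)(5/8) = 0.14648; P(data | r = 6) = (6/8)(2/8)(6/8) = 0.14062; P(data | r = 7) = (7/8)(1/8)(7/8) = 0.095703.
The prior-weighted likelihoods are 1/8 · 0.046875 = 0.0058594, 1/16 · 0.087891 = 0.0054932, 1/16 · 0.125 = 0.0078125, 1/4 · 0.14648 = 0.036621, 1/4 · 0.14062 = 0.035156, 1/4 · 0.095703 = 0.023926; with total 0.11487.
Hence P(r = 7 | data) = (0.023926) / (0.11487) = 0.20829.

0.2083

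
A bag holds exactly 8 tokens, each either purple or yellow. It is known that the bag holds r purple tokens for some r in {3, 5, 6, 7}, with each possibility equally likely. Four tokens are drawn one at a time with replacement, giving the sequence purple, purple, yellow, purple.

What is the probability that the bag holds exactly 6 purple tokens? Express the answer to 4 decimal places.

The likelihood of the observed sequence under each hypothesis: P(data | r = 3) = (3/8)(3/8)(5/8)(3/8) = 0.032959; P(data | r = 5) = (5/8)(5/8)(3/8)(5/8) = 0.091553; P(data | r = 6) = (6/8)(6/8)(2/8)(6/8) = 0.10547; P(data | r = 7) = (7/8)(7/8)(1/8)(7/8) = 0.08374.
Weighting by the prior gives 1/4 · 0.032959 = 0.0082397, 1/4 · 0.091553 = 0.022888, 1/4 · 0.10547 = 0.026367, 1/4 · 0.08374 = 0.020935; summing to 0.07843.
Hence P(r = 6 | data) = (0.026367) / (0.07843) = 0.33619.

0.3362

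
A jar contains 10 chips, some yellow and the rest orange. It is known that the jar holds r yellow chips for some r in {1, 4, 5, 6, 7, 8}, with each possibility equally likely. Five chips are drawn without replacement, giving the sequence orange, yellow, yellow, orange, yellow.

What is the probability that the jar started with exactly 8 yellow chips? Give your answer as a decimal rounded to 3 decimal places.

Compute the likelihood of the observed sequence for each case: P(data | r = 1) = (9/10)(1/9)(0/8) = 0; P(data | r = 4) = (6/10)(4/9)(3/8)(5/7)(2/6) = 1/42; P(data | r = 5) = (5/10)(5/9)(4/8)(4/7)(3/6) = 5/126; P(data | r = 6) = (4/10)(6/9)(5/8)(3/7)(4/6) = 1/21; P(data | r = 7) = (3/10)(7/9)(6/8)(2/7)(5/6) = 1/24; P(data | r = 8) = (2/10)(8/9)(7/8)(1/7)(6/6) = 1/45.
Multiplying each by its prior: 1/6 · 0 = 0, 1/6 · 1/42 = 1/252, 1/6 · 5/126 = 5/756, 1/6 · 1/21 = 1/126, 1/6 · 1/24 = 1/144, 1/6 · 1/45 = 1/270; summing to 7/240.
By Bayes' rule, P(r = 8 | data) = (1/270) / (7/240) = 8/63.

0.127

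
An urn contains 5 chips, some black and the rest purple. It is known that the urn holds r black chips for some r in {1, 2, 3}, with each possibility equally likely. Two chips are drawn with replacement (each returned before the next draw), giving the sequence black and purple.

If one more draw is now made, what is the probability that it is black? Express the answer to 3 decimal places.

The likelihood of the observed sequence under each hypothesis: P(data | r = 1) = (1/5)(4/5) = 4/25; P(data | r = 2) = (2/5)(3/5) = 6/25; P(data | r = 3) = (3/5)(2/5) = 6/25.
The prior-weighted likelihoods are 1/3 · 4/25 = 4/75, 1/3 · 6/25 = 2/25, 1/3 · 6/25 = 2/25; with total 16/75.
Dividing through by the total gives posterior P(r = 1 | data) = 1/4, P(r = 2 | data) = 3/8, P(r = 3 | data) = 3/8.
Averaging over the posterior, P(black next | data) = (1/5)(1/4) + (2/5)(3/8) + (3/5)(3/8) = 17/40.

0.425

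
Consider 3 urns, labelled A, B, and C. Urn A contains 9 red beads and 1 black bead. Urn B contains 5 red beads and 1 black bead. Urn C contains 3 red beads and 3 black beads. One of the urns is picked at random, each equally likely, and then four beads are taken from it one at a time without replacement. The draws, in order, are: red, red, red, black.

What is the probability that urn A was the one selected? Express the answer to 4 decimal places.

0.3158

Under each hypothesis, the probability of the observed sequence is: P(data | urn A) = (9/10)(8/9)(7/8)(1/7) = 1/10; P(data | urn B) = (5/6)(4/5)(3/4)(1/3) = 1/6; P(data | urn C) = (3/6)(2/5)(1/4)(3/3) = 1/20.
Weighting by the prior gives 1/3 · 1/10 = 1/30, 1/3 · 1/6 = 1/18, 1/3 · 1/20 = 1/60; summing to 19/180.
So P(urn A | data) = (1/30) / (19/180) = 6/19.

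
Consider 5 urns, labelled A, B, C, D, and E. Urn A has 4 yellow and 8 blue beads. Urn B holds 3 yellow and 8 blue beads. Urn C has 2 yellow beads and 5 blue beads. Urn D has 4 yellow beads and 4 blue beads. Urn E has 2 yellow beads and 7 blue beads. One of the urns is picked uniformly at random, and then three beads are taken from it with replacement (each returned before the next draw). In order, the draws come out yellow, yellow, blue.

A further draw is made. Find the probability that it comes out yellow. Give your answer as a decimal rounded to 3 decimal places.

0.363

Compute the likelihood of the observed sequence for each case: P(data | urn A) = (4/12)(4/12)(8/12) = 0.074074; P(data | urn B) = (3/11)(3/11)(8/11) = 0.054095; P(data | urn C) = (2/7)(2/7)(5/7) = 0.058309; P(data | urn D) = (4/8)(4/8)(4/8) = 0.125; P(data | urn E) = (2/9)(2/9)(7/9) = 0.038409.
The prior-weighted likelihoods are 1/5 · 0.074074 = 0.014815, 1/5 · 0.054095 = 0.010819, 1/5 · 0.058309 = 0.011662, 1/5 · 0.125 = 0.025, 1/5 · 0.038409 = 0.0076818; summing to 0.069977.
The posterior is then P(urn A | data) = 0.21171, P(urn B | data) = 0.15461, P(urn C | data) = 0.16665, P(urn D | data) = 0.35726, P(urn E | data) = 0.10977.
The predictive probability is P(yellow next | data) = (1/3)(0.21171) + (3/11)(0.15461) + (2/7)(0.16665) + (1/2)(0.35726) + (2/9)(0.10977) = 0.36337.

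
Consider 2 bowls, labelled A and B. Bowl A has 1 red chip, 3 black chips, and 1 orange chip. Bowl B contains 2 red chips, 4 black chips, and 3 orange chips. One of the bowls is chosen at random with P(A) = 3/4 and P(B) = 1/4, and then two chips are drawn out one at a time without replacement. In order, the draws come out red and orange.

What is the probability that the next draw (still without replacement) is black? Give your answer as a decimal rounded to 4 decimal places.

Under each hypothesis, the probability of the observed sequence is: P(data | bowl A) = (1/5)(1/4) = 1/20; P(data | bowl B) = (2/9)(3/8) = 1/12.
Multiplying each by its prior: 3/4 · 1/20 = 3/80, 1/4 · 1/12 = 1/48; these sum to 7/120.
Normalising, the posterior is P(bowl A | data) = 9/14, P(bowl B | data) = 5/14.
So P(black next | data) = Σ P(black next | H) P(H | data) = (1)(9/14) + (4/7)(5/14) = 83/98.

0.8469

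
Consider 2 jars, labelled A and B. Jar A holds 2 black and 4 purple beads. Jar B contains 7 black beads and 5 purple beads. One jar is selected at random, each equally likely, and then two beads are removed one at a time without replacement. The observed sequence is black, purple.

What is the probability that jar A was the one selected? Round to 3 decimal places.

0.501

For each hypothesis, P(data | H) works out to: P(data | jar A) = (2/6)(4/5) = 4/15; P(data | jar B) = (7/12)(5/11) = 35/132.
Multiplying each by its prior: 1/2 · 4/15 = 2/15, 1/2 · 35/132 = 35/264; with total 117/440.
Therefore the posterior P(jar A | data) = (2/15) / (117/440) = 176/351.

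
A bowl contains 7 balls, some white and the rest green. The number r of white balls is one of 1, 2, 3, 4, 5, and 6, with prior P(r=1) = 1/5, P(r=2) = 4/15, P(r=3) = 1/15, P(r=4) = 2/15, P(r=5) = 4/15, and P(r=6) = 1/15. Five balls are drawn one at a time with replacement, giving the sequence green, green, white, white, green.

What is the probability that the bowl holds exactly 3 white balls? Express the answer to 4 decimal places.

The likelihood of the observed sequence under each hypothesis: P(data | r = 1) = (6/7)(6/7)(1/7)(1/7)(6/7) = 0.012852; P(data | r = 2) = (5/7)(5/7)(2/7)(2/7)(5/7) = 0.02975; P(data | r = 3) = (4/7)(4/7)(3/7)(3/7)(4/7) = 0.034271; P(data | r = 4) = (3/7)(3/7)(4/7)(4/7)(3/7) = 0.025704; P(data | r = 5) = (2/7)(2/7)(5/7)(5/7)(2/7) = 0.0119; P(data | r = 6) = (1/7)(1/7)(6/7)(6/7)(1/7) = 0.002142.
The prior-weighted likelihoods are 1/5 · 0.012852 = 0.0025704, 4/15 · 0.02975 = 0.0079332, 1/15 · 0.034271 = 0.0022848, 2/15 · 0.025704 = 0.0034271, 4/15 · 0.0119 = 0.0031733, 1/15 · 0.002142 = 0.0001428; these sum to 0.019532.
So P(r = 3 | data) = (0.0022848) / (0.019532) = 0.11698.

0.1170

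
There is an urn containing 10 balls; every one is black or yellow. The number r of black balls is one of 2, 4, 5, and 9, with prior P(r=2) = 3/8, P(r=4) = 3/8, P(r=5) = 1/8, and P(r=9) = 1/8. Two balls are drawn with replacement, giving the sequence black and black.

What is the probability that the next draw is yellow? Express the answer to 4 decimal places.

0.3554

Compute the likelihood of the observed sequence for each case: P(data | r = 2) = (2/10)(2/10) = 1/25; P(data | r = 4) = (4/10)(4/10) = 4/25; P(data | r = 5) = (5/10)(5/10) = 1/4; P(data | r = 9) = (9/10)(9/10) = 81/100.
The prior-weighted likelihoods are 3/8 · 1/25 = 3/200, 3/8 · 4/25 = 3/50, 1/8 · 1/4 = 1/32, 1/8 · 81/100 = 81/800; these sum to 83/400.
The posterior is then P(r = 2 | data) = 6/83, P(r = 4 | data) = 24/83, P(r = 5 | data) = 25/166, P(r = 9 | data) = 81/166.
So P(yellow next | data) = Σ P(yellow next | H) P(H | data) = (4/5)(6/83) + (3/5)(24/83) + (1/2)(25/166) + (1/10)(81/166) = 59/166.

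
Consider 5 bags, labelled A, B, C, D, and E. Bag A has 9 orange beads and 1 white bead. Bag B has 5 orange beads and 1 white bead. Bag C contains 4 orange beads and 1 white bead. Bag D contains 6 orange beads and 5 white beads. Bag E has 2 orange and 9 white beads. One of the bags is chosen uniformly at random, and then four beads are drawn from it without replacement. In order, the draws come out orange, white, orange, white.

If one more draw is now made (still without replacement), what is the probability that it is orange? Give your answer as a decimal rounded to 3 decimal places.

0.461

Under each hypothesis, the probability of the observed sequence is: P(data | bag A) = (9/10)(1/9)(8/8)(0/7) = 0; P(data | bag B) = (5/6)(1/5)(4/4)(0/3) = 0; P(data | bag C) = (4/5)(1/4)(3/3)(0/2) = 0; P(data | bag D) = (6/11)(5/10)(5/9)(4/8) = 0.075758; P(data | bag E) = (2/11)(9/10)(1/9)(8/8) = 0.018182.
The prior-weighted likelihoods are 1/5 · 0 = 0, 1/5 · 0 = 0, 1/5 · 0 = 0, 1/5 · 0.075758 = 0.015152, 1/5 · 0.018182 = 0.0036364; summing to 0.018788.
Normalising, the posterior is P(bag A | data) = 0, P(bag B | data) = 0, P(bag C | data) = 0, P(bag D | data) = 0.80645, P(bag E | data) = 0.19355.
Averaging over the posterior, P(orange next | data) = (4/7)(0.80645) + (0)(0.19355) = 0.46083.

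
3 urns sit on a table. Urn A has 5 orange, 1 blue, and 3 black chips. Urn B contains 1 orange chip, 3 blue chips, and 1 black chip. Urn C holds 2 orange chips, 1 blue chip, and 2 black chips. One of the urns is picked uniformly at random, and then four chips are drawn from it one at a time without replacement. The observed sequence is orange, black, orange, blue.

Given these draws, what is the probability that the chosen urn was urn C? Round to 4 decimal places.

For each hypothesis, P(data | H) works out to: P(data | urn A) = (5/9)(3/8)(4/7)(1/6) = 0.019841; P(data | urn B) = (1/5)(1/4)(0/3) = 0; P(data | urn C) = (2/5)(2/4)(1/3)(1/2) = 0.033333.
The prior-weighted likelihoods are 1/3 · 0.019841 = 0.0066138, 1/3 · 0 = 0, 1/3 · 0.033333 = 0.011111; these sum to 0.017725.
Therefore the posterior P(urn C | data) = (0.011111) / (0.017725) = 0.62687.

0.6269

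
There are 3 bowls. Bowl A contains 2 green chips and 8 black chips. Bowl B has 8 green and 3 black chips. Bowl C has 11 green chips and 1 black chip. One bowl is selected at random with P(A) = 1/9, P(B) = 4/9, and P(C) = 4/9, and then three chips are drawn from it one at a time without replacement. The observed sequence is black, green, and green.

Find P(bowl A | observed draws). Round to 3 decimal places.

0.021

For each hypothesis, P(data | H) works out to: P(data | bowl A) = (8/10)(2/9)(1/8) = 0.022222; P(data | bowl B) = (3/11)(8/10)(7/9) = 0.1697; P(data | bowl C) = (1/12)(11/11)(10/10) = 0.083333.
The prior-weighted likelihoods are 1/9 · 0.022222 = 0.0024691, 4/9 · 0.1697 = 0.075421, 4/9 · 0.083333 = 0.037037; with total 0.11493.
So P(bowl A | data) = (0.0024691) / (0.11493) = 0.021484.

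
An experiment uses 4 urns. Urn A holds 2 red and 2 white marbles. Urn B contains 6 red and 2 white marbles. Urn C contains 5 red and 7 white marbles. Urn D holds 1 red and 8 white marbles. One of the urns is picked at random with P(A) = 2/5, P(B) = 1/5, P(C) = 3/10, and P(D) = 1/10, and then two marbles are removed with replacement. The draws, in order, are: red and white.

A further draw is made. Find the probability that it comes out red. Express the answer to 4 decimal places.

The likelihood of the observed sequence under each hypothesis: P(data | urn A) = (2/4)(2/4) = 0.25; P(data | urn B) = (6/8)(2/8) = 0.1875; P(data | urn C) = (5/12)(7/12) = 0.24306; P(data | urn D) = (1/9)(8/9) = 0.098765.
Weighting by the prior gives 2/5 · 0.25 = 0.1, 1/5 · 0.1875 = 0.0375, 3/10 · 0.24306 = 0.072917, 1/10 · 0.098765 = 0.0098765; these sum to 0.22029.
Dividing through by the total gives posterior P(urn A | data) = 0.45394, P(urn B | data) = 0.17023, P(urn C | data) = 0.331, P(urn D | data) = 0.044834.
The predictive probability is P(red next | data) = (1/2)(0.45394) + (3/4)(0.17023) + (5/12)(0.331) + (1/9)(0.044834) = 0.49754.

0.4975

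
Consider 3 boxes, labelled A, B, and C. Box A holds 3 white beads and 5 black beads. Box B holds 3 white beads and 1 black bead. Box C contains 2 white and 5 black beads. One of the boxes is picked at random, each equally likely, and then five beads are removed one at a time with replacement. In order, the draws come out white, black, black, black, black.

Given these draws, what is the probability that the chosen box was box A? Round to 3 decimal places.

For each hypothesis, P(data | H) works out to: P(data | box A) = (3/8)(5/8)(5/8)(5/8)(5/8) = 0.05722; P(data | box B) = (3/4)(1/4)(1/4)(1/4)(1/4) = 0.0029297; P(data | box C) = (2/7)(5/7)(5/7)(5/7)(5/7) = 0.074374.
Multiplying each by its prior: 1/3 · 0.05722 = 0.019073, 1/3 · 0.0029297 = 0.00097656, 1/3 · 0.074374 = 0.024791; with total 0.044841.
Therefore the posterior P(box A | data) = (0.019073) / (0.044841) = 0.42536.

0.425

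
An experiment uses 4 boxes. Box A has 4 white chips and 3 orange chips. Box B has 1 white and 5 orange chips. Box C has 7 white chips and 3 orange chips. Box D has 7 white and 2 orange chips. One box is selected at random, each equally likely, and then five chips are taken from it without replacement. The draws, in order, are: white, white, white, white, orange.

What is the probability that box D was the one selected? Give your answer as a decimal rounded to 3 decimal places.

The likelihood of the observed sequence under each hypothesis: P(data | box A) = (4/7)(3/6)(2/5)(1/4)(3/3) = 0.028571; P(data | box B) = (1/6)(0/5) = 0; P(data | box C) = (7/10)(6/9)(5/8)(4/7)(3/6) = 0.083333; P(data | box D) = (7/9)(6/8)(5/7)(4/6)(2/5) = 0.11111.
The prior-weighted likelihoods are 1/4 · 0.028571 = 0.0071429, 1/4 · 0 = 0, 1/4 · 0.083333 = 0.020833, 1/4 · 0.11111 = 0.027778; with total 0.055754.
Therefore the posterior P(box D | data) = (0.027778) / (0.055754) = 0.49822.

0.498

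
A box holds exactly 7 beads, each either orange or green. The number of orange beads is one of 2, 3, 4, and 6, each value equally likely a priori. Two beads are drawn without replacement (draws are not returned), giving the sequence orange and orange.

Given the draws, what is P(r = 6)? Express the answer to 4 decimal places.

0.6000

Compute the likelihood of the observed sequence for each case: P(data | r = 2) = (2/7)(1/6) = 1/21; P(data | r = 3) = (3/7)(2/6) = 1/7; P(data | r = 4) = (4/7)(3/6) = 2/7; P(data | r = 6) = (6/7)(5/6) = 5/7.
The prior-weighted likelihoods are 1/4 · 1/21 = 1/84, 1/4 · 1/7 = 1/28, 1/4 · 2/7 = 1/14, 1/4 · 5/7 = 5/28; these sum to 25/84.
By Bayes' rule, P(r = 6 | data) = (5/28) / (25/84) = 3/5.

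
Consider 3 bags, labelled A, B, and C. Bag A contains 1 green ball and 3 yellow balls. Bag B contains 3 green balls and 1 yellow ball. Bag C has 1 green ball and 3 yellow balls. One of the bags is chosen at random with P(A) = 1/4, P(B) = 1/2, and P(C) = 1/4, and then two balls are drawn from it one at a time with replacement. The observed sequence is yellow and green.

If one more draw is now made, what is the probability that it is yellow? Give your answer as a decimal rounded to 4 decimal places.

0.5000

Compute the likelihood of the observed sequence for each case: P(data | bag A) = (3/4)(1/4) = 3/16; P(data | bag B) = (1/4)(3/4) = 3/16; P(data | bag C) = (3/4)(1/4) = 3/16.
The prior-weighted likelihoods are 1/4 · 3/16 = 3/64, 1/2 · 3/16 = 3/32, 1/4 · 3/16 = 3/64; with total 3/16.
The posterior is then P(bag A | data) = 1/4, P(bag B | data) = 1/2, P(bag C | data) = 1/4.
Averaging over the posterior, P(yellow next | data) = (3/4)(1/4) + (1/4)(1/2) + (3/4)(1/4) = 1/2.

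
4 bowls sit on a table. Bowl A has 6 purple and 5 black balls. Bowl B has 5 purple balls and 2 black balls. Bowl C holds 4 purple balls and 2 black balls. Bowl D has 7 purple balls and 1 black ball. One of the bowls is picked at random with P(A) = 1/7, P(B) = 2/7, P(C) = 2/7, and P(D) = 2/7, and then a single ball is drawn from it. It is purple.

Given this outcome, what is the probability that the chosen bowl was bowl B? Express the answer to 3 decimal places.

0.282

For each hypothesis, P(data | H) works out to: P(data | bowl A) = (6/11) = 0.54545; P(data | bowl B) = (5/7) = 0.71429; P(data | bowl C) = (4/6) = 0.66667; P(data | bowl D) = (7/8) = 0.875.
The prior-weighted likelihoods are 1/7 · 0.54545 = 0.077922, 2/7 · 0.71429 = 0.20408, 2/7 · 0.66667 = 0.19048, 2/7 · 0.875 = 0.25; summing to 0.72248.
Therefore the posterior P(bowl B | data) = (0.20408) / (0.72248) = 0.28247.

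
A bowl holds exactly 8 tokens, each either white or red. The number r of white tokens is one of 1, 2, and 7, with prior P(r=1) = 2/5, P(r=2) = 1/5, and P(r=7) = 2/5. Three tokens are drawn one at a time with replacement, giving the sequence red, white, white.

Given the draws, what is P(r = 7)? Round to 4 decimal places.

0.7206

The likelihood of the observed sequence under each hypothesis: P(data | r = 1) = (7/8)(1/8)(1/8) = 0.013672; P(data | r = 2) = (6/8)(2/8)(2/8) = 0.046875; P(data | r = 7) = (1/8)(7/8)(7/8) = 0.095703.
Weighting by the prior gives 2/5 · 0.013672 = 0.0054687, 1/5 · 0.046875 = 0.009375, 2/5 · 0.095703 = 0.038281; with total 0.053125.
Therefore the posterior P(r = 7 | data) = (0.038281) / (0.053125) = 0.72059.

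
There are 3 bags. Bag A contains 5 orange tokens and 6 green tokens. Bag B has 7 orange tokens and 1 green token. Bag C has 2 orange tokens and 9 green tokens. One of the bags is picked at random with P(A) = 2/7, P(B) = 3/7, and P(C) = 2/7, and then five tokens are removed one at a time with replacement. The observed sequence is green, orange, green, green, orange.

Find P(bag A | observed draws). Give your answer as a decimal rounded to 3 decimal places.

The likelihood of the observed sequence under each hypothesis: P(data | bag A) = (6/11)(5/11)(6/11)(6/11)(5/11) = 0.03353; P(data | bag B) = (1/8)(7/8)(1/8)(1/8)(7/8) = 0.0014954; P(data | bag C) = (9/11)(2/11)(9/11)(9/11)(2/11) = 0.018106.
Weighting by the prior gives 2/7 · 0.03353 = 0.0095799, 3/7 · 0.0014954 = 0.00064087, 2/7 · 0.018106 = 0.0051732; summing to 0.015394.
So P(bag A | data) = (0.0095799) / (0.015394) = 0.62232.

0.622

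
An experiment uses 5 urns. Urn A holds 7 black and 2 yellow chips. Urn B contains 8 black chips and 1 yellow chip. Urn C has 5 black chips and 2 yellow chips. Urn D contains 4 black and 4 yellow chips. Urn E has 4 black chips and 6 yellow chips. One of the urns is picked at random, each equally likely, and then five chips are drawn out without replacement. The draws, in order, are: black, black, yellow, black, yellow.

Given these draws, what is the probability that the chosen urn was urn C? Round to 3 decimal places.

0.335

For each hypothesis, P(data | H) works out to: P(data | urn A) = (7/9)(6/8)(2/7)(5/6)(1/5) = 0.027778; P(data | urn B) = (8/9)(7/8)(1/7)(6/6)(0/5) = 0; P(data | urn C) = (5/7)(4/6)(2/5)(3/4)(1/3) = 0.047619; P(data | urn D) = (4/8)(3/7)(4/6)(2/5)(3/4) = 0.042857; P(data | urn E) = (4/10)(3/9)(6/8)(2/7)(5/6) = 0.02381.
The prior-weighted likelihoods are 1/5 · 0.027778 = 0.0055556, 1/5 · 0 = 0, 1/5 · 0.047619 = 0.0095238, 1/5 · 0.042857 = 0.0085714, 1/5 · 0.02381 = 0.0047619; with total 0.028413.
So P(urn C | data) = (0.0095238) / (0.028413) = 0.3352.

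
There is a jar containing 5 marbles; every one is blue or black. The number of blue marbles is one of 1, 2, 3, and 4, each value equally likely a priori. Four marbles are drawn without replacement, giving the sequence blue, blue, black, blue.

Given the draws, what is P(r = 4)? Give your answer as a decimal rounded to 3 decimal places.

Compute the likelihood of the observed sequence for each case: P(data | r = 1) = (1/5)(0/4) = 0; P(data | r = 2) = (2/5)(1/4)(3/3)(0/2) = 0; P(data | r = 3) = (3/5)(2/4)(2/3)(1/2) = 1/10; P(data | r = 4) = (4/5)(3/4)(1/3)(2/2) = 1/5.
Weighting by the prior gives 1/4 · 0 = 0, 1/4 · 0 = 0, 1/4 · 1/10 = 1/40, 1/4 · 1/5 = 1/20; summing to 3/40.
So P(r = 4 | data) = (1/20) / (3/40) = 2/3.

0.667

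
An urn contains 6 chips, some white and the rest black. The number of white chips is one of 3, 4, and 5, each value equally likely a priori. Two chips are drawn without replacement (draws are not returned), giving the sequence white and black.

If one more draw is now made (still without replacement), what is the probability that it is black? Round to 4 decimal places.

The likelihood of the observed sequence under each hypothesis: P(data | r = 3) = (3/6)(3/5) = 3/10; P(data | r = 4) = (4/6)(2/5) = 4/15; P(data | r = 5) = (5/6)(1/5) = 1/6.
Multiplying each by its prior: 1/3 · 3/10 = 1/10, 1/3 · 4/15 = 4/45, 1/3 · 1/6 = 1/18; summing to 11/45.
Normalising, the posterior is P(r = 3 | data) = 9/22, P(r = 4 | data) = 4/11, P(r = 5 | data) = 5/22.
The predictive probability is P(black next | data) = (1/2)(9/22) + (1/4)(4/11) + (0)(5/22) = 13/44.

0.2955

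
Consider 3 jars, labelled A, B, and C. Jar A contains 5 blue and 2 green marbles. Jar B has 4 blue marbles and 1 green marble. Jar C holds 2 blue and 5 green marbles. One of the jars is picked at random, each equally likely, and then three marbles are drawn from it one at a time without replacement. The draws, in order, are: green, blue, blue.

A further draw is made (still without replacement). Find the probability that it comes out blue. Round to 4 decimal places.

Under each hypothesis, the probability of the observed sequence is: P(data | jar A) = (2/7)(5/6)(4/5) = 4/21; P(data | jar B) = (1/5)(4/4)(3/3) = 1/5; P(data | jar C) = (5/7)(2/6)(1/5) = 1/21.
The prior-weighted likelihoods are 1/3 · 4/21 = 4/63, 1/3 · 1/5 = 1/15, 1/3 · 1/21 = 1/63; these sum to 46/315.
Dividing through by the total gives posterior P(jar A | data) = 10/23, P(jar B | data) = 21/46, P(jar C | data) = 5/46.
So P(blue next | data) = Σ P(blue next | H) P(H | data) = (3/4)(10/23) + (1)(21/46) + (0)(5/46) = 18/23.

0.7826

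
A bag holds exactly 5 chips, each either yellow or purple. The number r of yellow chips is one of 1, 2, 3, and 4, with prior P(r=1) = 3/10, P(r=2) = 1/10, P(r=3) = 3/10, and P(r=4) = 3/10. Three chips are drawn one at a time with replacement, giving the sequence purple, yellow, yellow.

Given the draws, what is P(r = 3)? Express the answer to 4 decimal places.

0.4286

Under each hypothesis, the probability of the observed sequence is: P(data | r = 1) = (4/5)(1/5)(1/5) = 4/125; P(data | r = 2) = (3/5)(2/5)(2/5) = 12/125; P(data | r = 3) = (2/5)(3/5)(3/5) = 18/125; P(data | r = 4) = (1/5)(4/5)(4/5) = 16/125.
Multiplying each by its prior: 3/10 · 4/125 = 6/625, 1/10 · 12/125 = 6/625, 3/10 · 18/125 = 27/625, 3/10 · 16/125 = 24/625; summing to 63/625.
By Bayes' rule, P(r = 3 | data) = (27/625) / (63/625) = 3/7.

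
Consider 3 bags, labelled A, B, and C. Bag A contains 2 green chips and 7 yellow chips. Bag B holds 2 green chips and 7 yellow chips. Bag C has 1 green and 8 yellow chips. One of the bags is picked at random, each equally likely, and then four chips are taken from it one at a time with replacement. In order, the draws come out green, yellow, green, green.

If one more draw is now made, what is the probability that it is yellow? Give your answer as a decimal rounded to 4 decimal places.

0.7852

Compute the likelihood of the observed sequence for each case: P(data | bag A) = (2/9)(7/9)(2/9)(2/9) = 0.0085353; P(data | bag B) = (2/9)(7/9)(2/9)(2/9) = 0.0085353; P(data | bag C) = (1/9)(8/9)(1/9)(1/9) = 0.0012193.
The prior-weighted likelihoods are 1/3 · 0.0085353 = 0.0028451, 1/3 · 0.0085353 = 0.0028451, 1/3 · 0.0012193 = 0.00040644; with total 0.0060966.
Dividing through by the total gives posterior P(bag A | data) = 0.46667, P(bag B | data) = 0.46667, P(bag C | data) = 0.066667.
So P(yellow next | data) = Σ P(yellow next | H) P(H | data) = (7/9)(0.46667) + (7/9)(0.46667) + (8/9)(0.066667) = 0.78519.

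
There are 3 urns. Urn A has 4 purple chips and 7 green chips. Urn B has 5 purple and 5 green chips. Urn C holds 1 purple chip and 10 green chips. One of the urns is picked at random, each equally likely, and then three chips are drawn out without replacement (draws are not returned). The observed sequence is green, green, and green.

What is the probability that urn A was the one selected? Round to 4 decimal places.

The likelihood of the observed sequence under each hypothesis: P(data | urn A) = (7/11)(6/10)(5/9) = 7/33; P(data | urn B) = (5/10)(4/9)(3/8) = 1/12; P(data | urn C) = (10/11)(9/10)(8/9) = 8/11.
Multiplying each by its prior: 1/3 · 7/33 = 7/99, 1/3 · 1/12 = 1/36, 1/3 · 8/11 = 8/33; with total 15/44.
So P(urn A | data) = (7/99) / (15/44) = 28/135.

0.2074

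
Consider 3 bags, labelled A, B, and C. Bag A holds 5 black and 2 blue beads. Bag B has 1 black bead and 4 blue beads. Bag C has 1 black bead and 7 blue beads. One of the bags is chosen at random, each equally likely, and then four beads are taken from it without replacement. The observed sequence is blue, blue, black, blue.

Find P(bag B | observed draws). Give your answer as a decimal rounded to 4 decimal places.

0.6154

The likelihood of the observed sequence under each hypothesis: P(data | bag A) = (2/7)(1/6)(5/5)(0/4) = 0; P(data | bag B) = (4/5)(3/4)(1/3)(2/2) = 1/5; P(data | bag C) = (7/8)(6/7)(1/6)(5/5) = 1/8.
The prior-weighted likelihoods are 1/3 · 0 = 0, 1/3 · 1/5 = 1/15, 1/3 · 1/8 = 1/24; these sum to 13/120.
Hence P(bag B | data) = (1/15) / (13/120) = 8/13.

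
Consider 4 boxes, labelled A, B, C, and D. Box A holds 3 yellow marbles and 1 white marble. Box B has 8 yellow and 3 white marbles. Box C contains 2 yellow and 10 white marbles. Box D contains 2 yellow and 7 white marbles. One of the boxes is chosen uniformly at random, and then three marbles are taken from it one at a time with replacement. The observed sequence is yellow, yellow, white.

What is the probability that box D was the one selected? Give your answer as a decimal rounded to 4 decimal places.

0.1109

Under each hypothesis, the probability of the observed sequence is: P(data | box A) = (3/4)(3/4)(1/4) = 0.14062; P(data | box B) = (8/11)(8/11)(3/11) = 0.14425; P(data | box C) = (2/12)(2/12)(10/12) = 0.023148; P(data | box D) = (2/9)(2/9)(7/9) = 0.038409.
Multiplying each by its prior: 1/4 · 0.14062 = 0.035156, 1/4 · 0.14425 = 0.036063, 1/4 · 0.023148 = 0.005787, 1/4 · 0.038409 = 0.0096022; these sum to 0.086609.
Hence P(box D | data) = (0.0096022) / (0.086609) = 0.11087.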